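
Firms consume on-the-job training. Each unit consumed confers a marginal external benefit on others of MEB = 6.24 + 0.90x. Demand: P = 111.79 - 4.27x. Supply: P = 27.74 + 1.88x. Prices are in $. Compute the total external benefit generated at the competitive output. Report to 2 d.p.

Market equilibrium (private): 27.74 + 1.88x = 111.79 - 4.27x → x_m = 13.6667.
Total external benefit = ∫₀^{x_m} (6.24 + 0.90x) dx = 6.24×13.6667 + ½×0.90×13.6667² = 169.3306.

$169.33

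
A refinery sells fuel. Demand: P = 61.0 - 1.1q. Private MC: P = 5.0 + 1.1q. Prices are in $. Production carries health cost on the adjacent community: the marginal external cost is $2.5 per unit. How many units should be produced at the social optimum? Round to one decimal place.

Social marginal cost = private MC + MEC = 7.5 + 1.1q.
Set SMC = demand: 7.5 + 1.1q = 61.0 - 1.1q → q* = 24.3182.

q* = 24.3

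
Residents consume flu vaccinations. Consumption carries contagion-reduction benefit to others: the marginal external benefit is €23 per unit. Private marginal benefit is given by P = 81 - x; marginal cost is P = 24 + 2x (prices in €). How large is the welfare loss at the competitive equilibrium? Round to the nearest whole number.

DWL = €88

Market equilibrium (private): 24 + 2x = 81 - x → x_m = 19.0000.
Social marginal benefit = demand + MEB = 104 - x.
Set SMB = MC: 104 - x = 24 + 2x → x* = 26.6667.
The welfare-loss triangle has base |x_m − x*| and height MEB(x_m) (the vertical gap between SMB and MC is zero at x* and MEB at x_m).
DWL = ½ × 7.6667 × 23.0000 = 88.1671.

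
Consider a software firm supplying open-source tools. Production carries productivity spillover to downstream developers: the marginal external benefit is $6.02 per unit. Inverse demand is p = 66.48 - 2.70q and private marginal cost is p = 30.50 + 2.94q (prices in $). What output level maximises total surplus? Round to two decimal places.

Social marginal cost = private MC − MEB = 24.48 + 2.94q.
Set SMC = demand: 24.48 + 2.94q = 66.48 - 2.70q → q* = 7.4468.

q* = 7.45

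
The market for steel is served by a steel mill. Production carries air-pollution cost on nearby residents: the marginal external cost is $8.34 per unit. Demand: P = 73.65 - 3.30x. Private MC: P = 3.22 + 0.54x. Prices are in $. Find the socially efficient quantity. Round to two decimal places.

x* = 16.17

Social marginal cost = private MC + MEC = 11.56 + 0.54x.
Set SMC = demand: 11.56 + 0.54x = 73.65 - 3.30x → x* = 16.1693.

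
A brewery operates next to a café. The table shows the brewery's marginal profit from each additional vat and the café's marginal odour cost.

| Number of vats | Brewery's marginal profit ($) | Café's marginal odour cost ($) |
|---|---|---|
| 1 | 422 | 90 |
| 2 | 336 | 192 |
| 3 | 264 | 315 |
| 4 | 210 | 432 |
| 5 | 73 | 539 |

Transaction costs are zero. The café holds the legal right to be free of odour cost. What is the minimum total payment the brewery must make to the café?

$282

Efficient level: marginal profit ≥ marginal odour cost through level 2, so k* = 2.
With the café holding the right, the brewery must at least compensate total damage at k*: 90 + 192 = 282.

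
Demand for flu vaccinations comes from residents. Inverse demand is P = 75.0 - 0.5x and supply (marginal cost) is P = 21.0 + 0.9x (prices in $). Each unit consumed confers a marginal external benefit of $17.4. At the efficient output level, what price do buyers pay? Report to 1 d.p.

Social marginal benefit = demand + MEB = 92.4 - 0.5x.
Set SMB = MC: 92.4 - 0.5x = 21.0 + 0.9x → x* = 51.0000.
Consumer price on the demand curve at x*: 75.0 − 0.5×51.0000 = 49.5000.

P = $49.5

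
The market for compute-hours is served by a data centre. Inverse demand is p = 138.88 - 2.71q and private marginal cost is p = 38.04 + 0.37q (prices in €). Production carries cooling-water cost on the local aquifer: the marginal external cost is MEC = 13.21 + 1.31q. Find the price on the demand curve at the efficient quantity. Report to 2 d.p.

Social marginal cost = private MC + MEC = 51.25 + 1.68q.
Set SMC = demand: 51.25 + 1.68q = 138.88 - 2.71q → q* = 19.9613.
Consumer price on the demand curve at q*: 138.88 − 2.71×19.9613 = 84.7849.

P = €84.78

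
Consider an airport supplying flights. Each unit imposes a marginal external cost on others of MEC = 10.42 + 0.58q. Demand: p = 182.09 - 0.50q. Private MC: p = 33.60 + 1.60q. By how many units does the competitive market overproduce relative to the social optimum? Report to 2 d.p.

19.19 units

Market equilibrium (private): 33.60 + 1.60q = 182.09 - 0.50q → q_m = 70.7095.
Social marginal cost = private MC + MEC = 44.02 + 2.18q.
Set SMC = demand: 44.02 + 2.18q = 182.09 - 0.50q → q* = 51.5187.
Gap = |70.7095 − 51.5187| = 19.1908.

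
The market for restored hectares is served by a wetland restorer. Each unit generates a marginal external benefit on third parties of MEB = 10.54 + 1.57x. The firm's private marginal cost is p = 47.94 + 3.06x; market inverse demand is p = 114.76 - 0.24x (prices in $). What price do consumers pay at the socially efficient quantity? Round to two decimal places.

P = $104.03

Social marginal cost = private MC − MEB = 37.40 + 1.49x.
Set SMC = demand: 37.40 + 1.49x = 114.76 - 0.24x → x* = 44.7168.
Consumer price on the demand curve at x*: 114.76 − 0.24×44.7168 = 104.0280.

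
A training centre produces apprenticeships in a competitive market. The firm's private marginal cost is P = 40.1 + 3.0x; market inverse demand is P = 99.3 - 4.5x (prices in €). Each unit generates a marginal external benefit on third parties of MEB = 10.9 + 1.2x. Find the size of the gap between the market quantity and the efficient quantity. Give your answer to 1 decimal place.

Market equilibrium (private): 40.1 + 3.0x = 99.3 - 4.5x → x_m = 7.8933.
Social marginal cost = private MC − MEB = 29.2 + 1.8x.
Set SMC = demand: 29.2 + 1.8x = 99.3 - 4.5x → x* = 11.1270.
Gap = |7.8933 − 11.1270| = 3.2337.

3.2 units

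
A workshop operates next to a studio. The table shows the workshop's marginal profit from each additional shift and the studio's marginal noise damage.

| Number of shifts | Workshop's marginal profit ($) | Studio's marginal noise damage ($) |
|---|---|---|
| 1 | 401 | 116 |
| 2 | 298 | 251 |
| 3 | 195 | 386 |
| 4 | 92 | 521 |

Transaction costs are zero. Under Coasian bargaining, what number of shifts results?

2

Bargaining reaches the level where marginal profit last exceeds marginal noise damage.
That holds through level 2 (298 ≥ 251) but not at 3 (195 < 386).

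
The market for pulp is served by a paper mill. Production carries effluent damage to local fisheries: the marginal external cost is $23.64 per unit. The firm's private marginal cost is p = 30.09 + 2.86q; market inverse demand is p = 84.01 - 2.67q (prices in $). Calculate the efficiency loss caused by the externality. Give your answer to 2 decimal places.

Market equilibrium (private): 30.09 + 2.86q = 84.01 - 2.67q → q_m = 9.7505.
Social marginal cost = private MC + MEC = 53.73 + 2.86q.
Set SMC = demand: 53.73 + 2.86q = 84.01 - 2.67q → q* = 5.4756.
The welfare-loss triangle has base |q_m − q*| and height MEC(q_m) (the vertical gap between SMC and demand is zero at q* and MEC at q_m).
DWL = ½ × 4.2749 × 23.6400 = 50.5293.

DWL = $50.53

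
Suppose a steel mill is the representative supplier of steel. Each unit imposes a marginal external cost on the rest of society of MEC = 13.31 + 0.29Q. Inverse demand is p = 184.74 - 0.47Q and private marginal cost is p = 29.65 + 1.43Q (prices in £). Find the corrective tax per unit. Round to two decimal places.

tax = £32.08 per unit

Social marginal cost = private MC + MEC = 42.96 + 1.72Q.
Set SMC = demand: 42.96 + 1.72Q = 184.74 - 0.47Q → Q* = 64.7397.
The Pigouvian tax equals MEC at Q*: 13.31 + 0.29×64.7397 = 32.0845.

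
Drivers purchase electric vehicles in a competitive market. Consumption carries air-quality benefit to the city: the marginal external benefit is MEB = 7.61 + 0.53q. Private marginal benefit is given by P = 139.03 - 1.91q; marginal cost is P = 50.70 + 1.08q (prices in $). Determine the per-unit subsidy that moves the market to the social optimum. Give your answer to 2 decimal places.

subsidy = $28.28 per unit

Social marginal benefit = demand + MEB = 146.64 - 1.38q.
Set SMB = MC: 146.64 - 1.38q = 50.70 + 1.08q → q* = 39.0000.
The Pigouvian subsidy equals MEB at q*: 7.61 + 0.53×39.0000 = 28.2800.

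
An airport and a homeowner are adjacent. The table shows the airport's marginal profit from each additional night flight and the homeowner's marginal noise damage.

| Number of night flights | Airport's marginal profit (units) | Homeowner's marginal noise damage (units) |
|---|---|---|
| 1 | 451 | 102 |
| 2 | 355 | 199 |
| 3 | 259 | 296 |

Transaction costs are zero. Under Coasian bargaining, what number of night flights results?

Bargaining reaches the level where marginal profit last exceeds marginal noise damage.
That holds through level 2 (355 ≥ 199) but not at 3 (259 < 296).

2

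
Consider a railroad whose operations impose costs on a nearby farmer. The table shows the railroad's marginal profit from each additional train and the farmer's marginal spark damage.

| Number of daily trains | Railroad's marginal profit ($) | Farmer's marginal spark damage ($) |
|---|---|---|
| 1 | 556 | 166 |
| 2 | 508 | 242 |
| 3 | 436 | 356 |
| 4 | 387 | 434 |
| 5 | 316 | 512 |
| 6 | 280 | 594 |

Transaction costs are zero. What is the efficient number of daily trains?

3

Bargaining reaches the level where marginal profit last exceeds marginal spark damage.
That holds through level 3 (436 ≥ 356) but not at 4 (387 < 434).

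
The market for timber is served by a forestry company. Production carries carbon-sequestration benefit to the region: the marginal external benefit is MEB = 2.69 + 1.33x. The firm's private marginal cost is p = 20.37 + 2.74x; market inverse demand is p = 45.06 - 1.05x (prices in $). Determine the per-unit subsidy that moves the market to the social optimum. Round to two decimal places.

subsidy = $17.49 per unit

Social marginal cost = private MC − MEB = 17.68 + 1.41x.
Set SMC = demand: 17.68 + 1.41x = 45.06 - 1.05x → x* = 11.1301.
The Pigouvian subsidy equals MEB at x*: 2.69 + 1.33×11.1301 = 17.4930.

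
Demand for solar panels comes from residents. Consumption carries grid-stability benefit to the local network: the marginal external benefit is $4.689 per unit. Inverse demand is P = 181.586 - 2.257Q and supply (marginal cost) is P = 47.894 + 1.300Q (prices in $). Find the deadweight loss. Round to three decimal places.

DWL = $3.091

Market equilibrium (private): 47.894 + 1.300Q = 181.586 - 2.257Q → Q_m = 37.5856.
Social marginal benefit = demand + MEB = 186.275 - 2.257Q.
Set SMB = MC: 186.275 - 2.257Q = 47.894 + 1.300Q → Q* = 38.9039.
The welfare-loss triangle has base |Q_m − Q*| and height MEB(Q_m) (the vertical gap between SMB and MC is zero at Q* and MEB at Q_m).
DWL = ½ × 1.3183 × 4.6890 = 3.0908.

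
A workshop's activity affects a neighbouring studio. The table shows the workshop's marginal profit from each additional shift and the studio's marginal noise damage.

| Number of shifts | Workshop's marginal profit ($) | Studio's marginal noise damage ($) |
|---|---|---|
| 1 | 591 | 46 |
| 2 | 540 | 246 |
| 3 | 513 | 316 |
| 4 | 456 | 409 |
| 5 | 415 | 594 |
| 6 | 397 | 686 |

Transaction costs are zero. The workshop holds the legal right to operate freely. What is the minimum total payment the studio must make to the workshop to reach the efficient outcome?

$812

Left alone the workshop would choose level 6 (marginal profit stays positive).
Efficient level: k* = 4 (marginal profit ≥ marginal noise damage through 4).
The studio must at least cover the workshop's forgone profit from cutting 6→4: 415 + 397 = 812.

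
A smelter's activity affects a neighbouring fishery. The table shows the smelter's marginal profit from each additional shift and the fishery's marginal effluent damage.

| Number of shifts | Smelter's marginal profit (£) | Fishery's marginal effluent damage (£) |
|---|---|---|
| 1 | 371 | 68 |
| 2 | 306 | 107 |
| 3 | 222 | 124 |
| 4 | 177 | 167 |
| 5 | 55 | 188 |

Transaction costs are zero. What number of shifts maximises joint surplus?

Bargaining reaches the level where marginal profit last exceeds marginal effluent damage.
That holds through level 4 (177 ≥ 167) but not at 5 (55 < 188).

4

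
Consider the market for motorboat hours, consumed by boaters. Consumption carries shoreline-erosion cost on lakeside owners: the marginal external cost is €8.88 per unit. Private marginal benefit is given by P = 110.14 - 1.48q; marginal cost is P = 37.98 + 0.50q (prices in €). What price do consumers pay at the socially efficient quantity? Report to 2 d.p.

P = €62.84

Social marginal benefit = demand − MEC = 101.26 - 1.48q.
Set SMB = MC: 101.26 - 1.48q = 37.98 + 0.50q → q* = 31.9596.
Consumer price on the demand curve at q*: 110.14 − 1.48×31.9596 = 62.8398.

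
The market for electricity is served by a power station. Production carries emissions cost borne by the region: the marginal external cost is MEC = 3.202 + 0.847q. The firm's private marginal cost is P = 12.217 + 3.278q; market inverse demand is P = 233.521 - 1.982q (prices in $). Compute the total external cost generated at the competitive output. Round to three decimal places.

$884.371

Market equilibrium (private): 12.217 + 3.278q = 233.521 - 1.982q → q_m = 42.0730.
Total external cost = ∫₀^{q_m} (3.202 + 0.847q) dq = 3.202×42.0730 + ½×0.847×42.0730² = 884.3709.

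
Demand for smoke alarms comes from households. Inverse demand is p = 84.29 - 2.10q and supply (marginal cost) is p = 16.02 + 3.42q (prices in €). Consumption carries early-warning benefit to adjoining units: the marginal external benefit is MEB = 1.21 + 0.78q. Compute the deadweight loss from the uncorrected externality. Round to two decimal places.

DWL = €12.43

Market equilibrium (private): 16.02 + 3.42q = 84.29 - 2.10q → q_m = 12.3678.
Social marginal benefit = demand + MEB = 85.50 - 1.32q.
Set SMB = MC: 85.50 - 1.32q = 16.02 + 3.42q → q* = 14.6582.
Between q* and q_m the wedge SMB − MC runs linearly from 0 to MEB(q_m), so the loss is a triangle.
DWL = ½ × 2.2904 × 10.8568 = 12.4332.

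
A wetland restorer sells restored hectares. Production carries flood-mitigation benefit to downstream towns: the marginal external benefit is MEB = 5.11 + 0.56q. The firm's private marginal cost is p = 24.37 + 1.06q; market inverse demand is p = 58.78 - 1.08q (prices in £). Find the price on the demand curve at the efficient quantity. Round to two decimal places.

P = £31.77

Social marginal cost = private MC − MEB = 19.26 + 0.50q.
Set SMC = demand: 19.26 + 0.50q = 58.78 - 1.08q → q* = 25.0127.
Consumer price on the demand curve at q*: 58.78 − 1.08×25.0127 = 31.7663.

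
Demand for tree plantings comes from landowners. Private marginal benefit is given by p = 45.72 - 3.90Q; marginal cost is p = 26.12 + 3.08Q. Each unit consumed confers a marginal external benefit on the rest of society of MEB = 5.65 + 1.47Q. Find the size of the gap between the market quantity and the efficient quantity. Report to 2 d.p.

Market equilibrium (private): 26.12 + 3.08Q = 45.72 - 3.90Q → Q_m = 2.8080.
Social marginal benefit = demand + MEB = 51.37 - 2.43Q.
Set SMB = MC: 51.37 - 2.43Q = 26.12 + 3.08Q → Q* = 4.5826.
Gap = |2.8080 − 4.5826| = 1.7746.

1.77 units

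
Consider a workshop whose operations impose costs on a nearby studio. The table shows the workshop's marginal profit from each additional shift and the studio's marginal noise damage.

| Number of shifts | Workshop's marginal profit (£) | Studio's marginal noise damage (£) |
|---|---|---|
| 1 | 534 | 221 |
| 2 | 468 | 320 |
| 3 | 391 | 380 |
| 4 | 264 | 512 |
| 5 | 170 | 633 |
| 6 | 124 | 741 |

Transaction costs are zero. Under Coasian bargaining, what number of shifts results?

Bargaining reaches the level where marginal profit last exceeds marginal noise damage.
That holds through level 3 (391 ≥ 380) but not at 4 (264 < 512).

3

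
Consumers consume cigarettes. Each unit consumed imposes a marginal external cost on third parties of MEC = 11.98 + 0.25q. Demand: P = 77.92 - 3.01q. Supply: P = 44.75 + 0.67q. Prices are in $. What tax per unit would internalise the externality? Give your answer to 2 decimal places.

Social marginal benefit = demand − MEC = 65.94 - 3.26q.
Set SMB = MC: 65.94 - 3.26q = 44.75 + 0.67q → q* = 5.3919.
The Pigouvian tax equals MEC at q*: 11.98 + 0.25×5.3919 = 13.3280.

tax = $13.33 per unit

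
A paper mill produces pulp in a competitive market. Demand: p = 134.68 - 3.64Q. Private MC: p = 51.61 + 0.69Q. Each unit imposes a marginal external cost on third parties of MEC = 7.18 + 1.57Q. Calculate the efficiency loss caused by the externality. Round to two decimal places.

Market equilibrium (private): 51.61 + 0.69Q = 134.68 - 3.64Q → Q_m = 19.1848.
Social marginal cost = private MC + MEC = 58.79 + 2.26Q.
Set SMC = demand: 58.79 + 2.26Q = 134.68 - 3.64Q → Q* = 12.8627.
Height of the DWL triangle at Q_m is SMC(Q_m) − demand(Q_m) = MEC(Q_m) = 37.3001.
DWL = ½ × 6.3221 × 37.3001 = 117.9075.

DWL = 117.91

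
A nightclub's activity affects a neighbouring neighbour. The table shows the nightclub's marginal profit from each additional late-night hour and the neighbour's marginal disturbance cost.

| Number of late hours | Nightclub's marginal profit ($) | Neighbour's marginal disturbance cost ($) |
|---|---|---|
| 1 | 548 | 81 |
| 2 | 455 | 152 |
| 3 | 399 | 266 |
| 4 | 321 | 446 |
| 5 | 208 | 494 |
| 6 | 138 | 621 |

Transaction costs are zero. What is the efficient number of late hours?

Bargaining reaches the level where marginal profit last exceeds marginal disturbance cost.
That holds through level 3 (399 ≥ 266) but not at 4 (321 < 446).

3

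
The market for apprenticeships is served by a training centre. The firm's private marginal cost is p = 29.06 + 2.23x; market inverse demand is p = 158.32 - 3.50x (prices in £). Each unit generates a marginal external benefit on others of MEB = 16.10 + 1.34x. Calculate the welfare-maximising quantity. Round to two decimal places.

Social marginal cost = private MC − MEB = 12.96 + 0.89x.
Set SMC = demand: 12.96 + 0.89x = 158.32 - 3.50x → x* = 33.1116.

x* = 33.11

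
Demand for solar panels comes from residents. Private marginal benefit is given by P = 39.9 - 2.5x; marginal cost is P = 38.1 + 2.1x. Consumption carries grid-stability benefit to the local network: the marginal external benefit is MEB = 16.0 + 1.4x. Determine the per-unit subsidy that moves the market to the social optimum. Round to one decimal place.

Social marginal benefit = demand + MEB = 55.9 - 1.1x.
Set SMB = MC: 55.9 - 1.1x = 38.1 + 2.1x → x* = 5.5625.
The Pigouvian subsidy equals MEB at x*: 16.0 + 1.4×5.5625 = 23.7875.

subsidy = 23.8 per unit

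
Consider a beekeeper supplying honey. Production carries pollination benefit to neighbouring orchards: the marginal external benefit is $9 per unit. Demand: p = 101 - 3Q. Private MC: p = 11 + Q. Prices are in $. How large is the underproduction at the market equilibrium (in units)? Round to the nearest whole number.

2 units

Market equilibrium (private): 11 + Q = 101 - 3Q → Q_m = 22.5000.
Social marginal cost = private MC − MEB = 2 + Q.
Set SMC = demand: 2 + Q = 101 - 3Q → Q* = 24.7500.
Gap = |22.5000 − 24.7500| = 2.2500.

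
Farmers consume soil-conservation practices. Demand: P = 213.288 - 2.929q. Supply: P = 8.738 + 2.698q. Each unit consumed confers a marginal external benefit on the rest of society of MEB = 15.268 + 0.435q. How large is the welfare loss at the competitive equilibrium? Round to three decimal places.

Market equilibrium (private): 8.738 + 2.698q = 213.288 - 2.929q → q_m = 36.3515.
Social marginal benefit = demand + MEB = 228.556 - 2.494q.
Set SMB = MC: 228.556 - 2.494q = 8.738 + 2.698q → q* = 42.3378.
The loss is the area between SMB and MC from q* to q_m; with linear curves that's a triangle of height MEB(q_m).
DWL = ½ × 5.9863 × 31.0809 = 93.0298.

DWL = 93.030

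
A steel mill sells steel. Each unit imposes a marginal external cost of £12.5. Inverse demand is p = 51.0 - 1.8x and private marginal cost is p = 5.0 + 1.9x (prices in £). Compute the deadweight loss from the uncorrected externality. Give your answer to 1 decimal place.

DWL = £21.1

Market equilibrium (private): 5.0 + 1.9x = 51.0 - 1.8x → x_m = 12.4324.
Social marginal cost = private MC + MEC = 17.5 + 1.9x.
Set SMC = demand: 17.5 + 1.9x = 51.0 - 1.8x → x* = 9.0541.
The welfare-loss triangle has base |x_m − x*| and height MEC(x_m) (the vertical gap between SMC and demand is zero at x* and MEC at x_m).
DWL = ½ × 3.3783 × 12.5000 = 21.1144.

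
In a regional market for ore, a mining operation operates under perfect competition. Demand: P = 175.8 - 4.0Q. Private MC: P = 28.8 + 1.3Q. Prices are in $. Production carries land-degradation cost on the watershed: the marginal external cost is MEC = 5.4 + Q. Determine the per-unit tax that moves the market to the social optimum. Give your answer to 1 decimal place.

Social marginal cost = private MC + MEC = 34.2 + 2.3Q.
Set SMC = demand: 34.2 + 2.3Q = 175.8 - 4.0Q → Q* = 22.4762.
The Pigouvian tax equals MEC at Q*: 5.4 + 1.0×22.4762 = 27.8762.

tax = $27.9 per unit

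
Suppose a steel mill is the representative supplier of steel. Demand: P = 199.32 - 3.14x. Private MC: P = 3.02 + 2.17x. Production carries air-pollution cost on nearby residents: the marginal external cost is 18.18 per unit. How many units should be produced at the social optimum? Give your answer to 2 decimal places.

x* = 33.54

Social marginal cost = private MC + MEC = 21.20 + 2.17x.
Set SMC = demand: 21.20 + 2.17x = 199.32 - 3.14x → x* = 33.5443.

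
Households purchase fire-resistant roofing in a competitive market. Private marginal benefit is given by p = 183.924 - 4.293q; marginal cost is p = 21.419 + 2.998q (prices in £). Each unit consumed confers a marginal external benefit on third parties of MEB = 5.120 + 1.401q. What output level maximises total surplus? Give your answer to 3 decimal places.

q* = 28.459

Social marginal benefit = demand + MEB = 189.044 - 2.892q.
Set SMB = MC: 189.044 - 2.892q = 21.419 + 2.998q → q* = 28.4593.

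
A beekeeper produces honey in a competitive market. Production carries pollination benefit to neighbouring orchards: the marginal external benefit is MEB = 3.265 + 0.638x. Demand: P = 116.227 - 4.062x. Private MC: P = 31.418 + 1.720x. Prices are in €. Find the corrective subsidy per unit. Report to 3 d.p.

Social marginal cost = private MC − MEB = 28.153 + 1.082x.
Set SMC = demand: 28.153 + 1.082x = 116.227 - 4.062x → x* = 17.1217.
The Pigouvian subsidy equals MEB at x*: 3.265 + 0.638×17.1217 = 14.1886.

subsidy = €14.189 per unit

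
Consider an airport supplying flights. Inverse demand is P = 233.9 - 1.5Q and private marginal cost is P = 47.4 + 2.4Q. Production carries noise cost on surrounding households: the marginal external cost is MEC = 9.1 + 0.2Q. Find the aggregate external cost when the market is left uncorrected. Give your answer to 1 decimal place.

663.8

Market equilibrium (private): 47.4 + 2.4Q = 233.9 - 1.5Q → Q_m = 47.8205.
Total external cost = ∫₀^{Q_m} (9.1 + 0.2Q) dQ = 9.1×47.8205 + ½×0.2×47.8205² = 663.8466.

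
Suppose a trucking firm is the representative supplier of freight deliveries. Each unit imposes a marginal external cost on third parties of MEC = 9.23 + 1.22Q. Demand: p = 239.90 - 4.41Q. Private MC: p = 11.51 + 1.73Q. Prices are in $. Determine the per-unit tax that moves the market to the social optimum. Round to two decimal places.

tax = $45.56 per unit

Social marginal cost = private MC + MEC = 20.74 + 2.95Q.
Set SMC = demand: 20.74 + 2.95Q = 239.90 - 4.41Q → Q* = 29.7772.
The Pigouvian tax equals MEC at Q*: 9.23 + 1.22×29.7772 = 45.5582.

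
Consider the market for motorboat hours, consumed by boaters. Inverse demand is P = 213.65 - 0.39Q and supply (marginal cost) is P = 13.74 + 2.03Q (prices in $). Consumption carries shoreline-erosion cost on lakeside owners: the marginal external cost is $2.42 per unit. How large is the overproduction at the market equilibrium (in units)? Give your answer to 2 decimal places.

Market equilibrium (private): 13.74 + 2.03Q = 213.65 - 0.39Q → Q_m = 82.6074.
Social marginal benefit = demand − MEC = 211.23 - 0.39Q.
Set SMB = MC: 211.23 - 0.39Q = 13.74 + 2.03Q → Q* = 81.6074.
Gap = |82.6074 − 81.6074| = 1.0000.

1.00 units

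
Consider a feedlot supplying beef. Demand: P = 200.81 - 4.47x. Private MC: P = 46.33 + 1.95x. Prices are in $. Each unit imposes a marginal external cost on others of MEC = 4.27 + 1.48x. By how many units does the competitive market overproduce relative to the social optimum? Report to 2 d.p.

5.05 units

Market equilibrium (private): 46.33 + 1.95x = 200.81 - 4.47x → x_m = 24.0623.
Social marginal cost = private MC + MEC = 50.60 + 3.43x.
Set SMC = demand: 50.60 + 3.43x = 200.81 - 4.47x → x* = 19.0139.
Gap = |24.0623 − 19.0139| = 5.0484.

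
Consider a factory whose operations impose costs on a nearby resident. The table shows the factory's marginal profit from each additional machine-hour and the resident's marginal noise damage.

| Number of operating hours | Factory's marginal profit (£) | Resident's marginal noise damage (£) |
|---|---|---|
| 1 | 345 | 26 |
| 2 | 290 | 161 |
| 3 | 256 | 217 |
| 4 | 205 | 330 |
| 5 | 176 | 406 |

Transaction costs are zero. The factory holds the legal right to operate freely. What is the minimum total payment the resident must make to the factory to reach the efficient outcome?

Left alone the factory would choose level 5 (marginal profit stays positive).
Efficient level: k* = 3 (marginal profit ≥ marginal noise damage through 3).
The resident must at least cover the factory's forgone profit from cutting 5→3: 205 + 176 = 381.

£381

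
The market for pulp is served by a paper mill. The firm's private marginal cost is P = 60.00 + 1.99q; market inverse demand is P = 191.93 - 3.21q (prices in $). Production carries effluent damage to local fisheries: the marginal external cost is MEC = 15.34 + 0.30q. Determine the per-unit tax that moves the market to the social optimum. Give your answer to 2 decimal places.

Social marginal cost = private MC + MEC = 75.34 + 2.29q.
Set SMC = demand: 75.34 + 2.29q = 191.93 - 3.21q → q* = 21.1982.
The Pigouvian tax equals MEC at q*: 15.34 + 0.30×21.1982 = 21.6995.

tax = $21.70 per unit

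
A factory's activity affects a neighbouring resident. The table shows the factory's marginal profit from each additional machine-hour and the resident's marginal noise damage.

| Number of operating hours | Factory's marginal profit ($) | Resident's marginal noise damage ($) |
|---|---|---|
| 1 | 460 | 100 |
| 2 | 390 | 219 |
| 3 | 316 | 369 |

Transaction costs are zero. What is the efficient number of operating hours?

2

Bargaining reaches the level where marginal profit last exceeds marginal noise damage.
That holds through level 2 (390 ≥ 219) but not at 3 (316 < 369).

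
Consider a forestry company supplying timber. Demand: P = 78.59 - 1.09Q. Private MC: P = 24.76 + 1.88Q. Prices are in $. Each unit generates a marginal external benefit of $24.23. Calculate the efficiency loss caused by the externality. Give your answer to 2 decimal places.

DWL = $98.84

Market equilibrium (private): 24.76 + 1.88Q = 78.59 - 1.09Q → Q_m = 18.1246.
Social marginal cost = private MC − MEB = 0.53 + 1.88Q.
Set SMC = demand: 0.53 + 1.88Q = 78.59 - 1.09Q → Q* = 26.2828.
The welfare-loss triangle has base |Q_m − Q*| and height MEB(Q_m) (the vertical gap between SMC and demand is zero at Q* and MEB at Q_m).
DWL = ½ × 8.1582 × 24.2300 = 98.8366.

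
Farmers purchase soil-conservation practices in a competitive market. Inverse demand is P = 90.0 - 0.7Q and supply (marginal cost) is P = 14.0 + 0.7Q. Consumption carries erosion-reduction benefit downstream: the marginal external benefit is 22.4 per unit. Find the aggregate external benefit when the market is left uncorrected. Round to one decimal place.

1216.0

Market equilibrium (private): 14.0 + 0.7Q = 90.0 - 0.7Q → Q_m = 54.2857.
Total external benefit = MEB × Q_m = 22.4 × 54.2857 = 1215.9997.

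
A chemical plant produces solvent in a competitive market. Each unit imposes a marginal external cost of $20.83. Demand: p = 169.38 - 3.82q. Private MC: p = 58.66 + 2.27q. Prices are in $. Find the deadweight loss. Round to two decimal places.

DWL = $35.62

Market equilibrium (private): 58.66 + 2.27q = 169.38 - 3.82q → q_m = 18.1806.
Social marginal cost = private MC + MEC = 79.49 + 2.27q.
Set SMC = demand: 79.49 + 2.27q = 169.38 - 3.82q → q* = 14.7603.
The welfare-loss triangle has base |q_m − q*| and height MEC(q_m) (the vertical gap between SMC and demand is zero at q* and MEC at q_m).
DWL = ½ × 3.4203 × 20.8300 = 35.6224.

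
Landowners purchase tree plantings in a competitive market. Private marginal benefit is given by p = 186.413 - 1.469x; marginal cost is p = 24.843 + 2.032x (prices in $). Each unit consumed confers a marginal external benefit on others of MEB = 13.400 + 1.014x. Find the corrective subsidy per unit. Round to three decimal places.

Social marginal benefit = demand + MEB = 199.813 - 0.455x.
Set SMB = MC: 199.813 - 0.455x = 24.843 + 2.032x → x* = 70.3538.
The Pigouvian subsidy equals MEB at x*: 13.400 + 1.014×70.3538 = 84.7388.

subsidy = $84.739 per unit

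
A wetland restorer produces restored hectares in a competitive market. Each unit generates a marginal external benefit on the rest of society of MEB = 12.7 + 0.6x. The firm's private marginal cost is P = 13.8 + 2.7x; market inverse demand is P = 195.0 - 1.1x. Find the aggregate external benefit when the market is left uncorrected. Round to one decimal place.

1287.7

Market equilibrium (private): 13.8 + 2.7x = 195.0 - 1.1x → x_m = 47.6842.
Total external benefit = ∫₀^{x_m} (12.7 + 0.6x) dx = 12.7×47.6842 + ½×0.6×47.6842² = 1287.7242.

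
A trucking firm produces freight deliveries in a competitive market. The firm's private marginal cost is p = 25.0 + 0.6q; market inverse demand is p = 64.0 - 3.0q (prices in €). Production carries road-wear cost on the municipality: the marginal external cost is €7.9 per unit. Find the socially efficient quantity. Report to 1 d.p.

Social marginal cost = private MC + MEC = 32.9 + 0.6q.
Set SMC = demand: 32.9 + 0.6q = 64.0 - 3.0q → q* = 8.6389.

q* = 8.6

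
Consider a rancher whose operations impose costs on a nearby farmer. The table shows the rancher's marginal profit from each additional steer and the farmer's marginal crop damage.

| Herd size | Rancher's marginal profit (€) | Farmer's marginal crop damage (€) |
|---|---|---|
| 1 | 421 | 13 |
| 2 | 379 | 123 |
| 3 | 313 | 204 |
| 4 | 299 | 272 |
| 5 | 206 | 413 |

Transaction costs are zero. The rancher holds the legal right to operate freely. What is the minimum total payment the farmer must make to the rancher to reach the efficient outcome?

€206

Left alone the rancher would choose level 5 (marginal profit stays positive).
Efficient level: k* = 4 (marginal profit ≥ marginal crop damage through 4).
The farmer must at least cover the rancher's forgone profit from cutting 5→4: 206 = 206.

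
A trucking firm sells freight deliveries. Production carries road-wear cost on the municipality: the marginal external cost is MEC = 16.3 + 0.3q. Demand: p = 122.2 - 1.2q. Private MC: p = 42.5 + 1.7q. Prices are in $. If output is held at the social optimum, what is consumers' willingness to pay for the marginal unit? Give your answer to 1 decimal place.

P = $98.4

Social marginal cost = private MC + MEC = 58.8 + 2.0q.
Set SMC = demand: 58.8 + 2.0q = 122.2 - 1.2q → q* = 19.8125.
Consumer price on the demand curve at q*: 122.2 − 1.2×19.8125 = 98.4250.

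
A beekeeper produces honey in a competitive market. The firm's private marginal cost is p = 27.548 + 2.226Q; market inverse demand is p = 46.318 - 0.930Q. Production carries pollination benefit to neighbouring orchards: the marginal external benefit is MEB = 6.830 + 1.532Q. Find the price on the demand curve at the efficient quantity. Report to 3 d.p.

Social marginal cost = private MC − MEB = 20.718 + 0.694Q.
Set SMC = demand: 20.718 + 0.694Q = 46.318 - 0.930Q → Q* = 15.7635.
Consumer price on the demand curve at Q*: 46.318 − 0.930×15.7635 = 31.6579.

P = 31.658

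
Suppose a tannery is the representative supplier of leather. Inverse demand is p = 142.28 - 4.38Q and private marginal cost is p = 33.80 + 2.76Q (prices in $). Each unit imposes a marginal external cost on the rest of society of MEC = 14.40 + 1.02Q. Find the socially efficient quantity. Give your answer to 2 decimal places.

Q* = 11.53

Social marginal cost = private MC + MEC = 48.20 + 3.78Q.
Set SMC = demand: 48.20 + 3.78Q = 142.28 - 4.38Q → Q* = 11.5294.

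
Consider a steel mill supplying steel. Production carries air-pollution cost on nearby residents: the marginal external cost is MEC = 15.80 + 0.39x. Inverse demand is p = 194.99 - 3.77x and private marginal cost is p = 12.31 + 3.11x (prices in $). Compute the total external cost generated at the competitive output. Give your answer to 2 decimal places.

Market equilibrium (private): 12.31 + 3.11x = 194.99 - 3.77x → x_m = 26.5523.
Total external cost = ∫₀^{x_m} (15.80 + 0.39x) dx = 15.80×26.5523 + ½×0.39×26.5523² = 557.0061.

$557.01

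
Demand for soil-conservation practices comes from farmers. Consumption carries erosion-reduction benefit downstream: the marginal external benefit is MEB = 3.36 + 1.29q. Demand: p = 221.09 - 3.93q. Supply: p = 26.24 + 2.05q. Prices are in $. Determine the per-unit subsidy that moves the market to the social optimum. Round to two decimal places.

subsidy = $57.88 per unit

Social marginal benefit = demand + MEB = 224.45 - 2.64q.
Set SMB = MC: 224.45 - 2.64q = 26.24 + 2.05q → q* = 42.2623.
The Pigouvian subsidy equals MEB at q*: 3.36 + 1.29×42.2623 = 57.8784.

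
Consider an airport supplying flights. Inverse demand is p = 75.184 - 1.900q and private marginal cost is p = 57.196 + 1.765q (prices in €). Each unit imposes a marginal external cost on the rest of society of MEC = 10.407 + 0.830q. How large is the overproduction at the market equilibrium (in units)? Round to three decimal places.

Market equilibrium (private): 57.196 + 1.765q = 75.184 - 1.900q → q_m = 4.9080.
Social marginal cost = private MC + MEC = 67.603 + 2.595q.
Set SMC = demand: 67.603 + 2.595q = 75.184 - 1.900q → q* = 1.6865.
Gap = |4.9080 − 1.6865| = 3.2215.

3.222 units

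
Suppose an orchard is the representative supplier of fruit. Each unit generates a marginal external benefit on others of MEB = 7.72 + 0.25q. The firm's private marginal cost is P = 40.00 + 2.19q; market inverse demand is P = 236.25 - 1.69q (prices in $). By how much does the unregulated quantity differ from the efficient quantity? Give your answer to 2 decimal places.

Market equilibrium (private): 40.00 + 2.19q = 236.25 - 1.69q → q_m = 50.5799.
Social marginal cost = private MC − MEB = 32.28 + 1.94q.
Set SMC = demand: 32.28 + 1.94q = 236.25 - 1.69q → q* = 56.1901.
Gap = |50.5799 − 56.1901| = 5.6102.

5.61 units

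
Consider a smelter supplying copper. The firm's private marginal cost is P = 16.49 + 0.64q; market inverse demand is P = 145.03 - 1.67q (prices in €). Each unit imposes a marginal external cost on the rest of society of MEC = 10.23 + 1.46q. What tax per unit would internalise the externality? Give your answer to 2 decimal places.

Social marginal cost = private MC + MEC = 26.72 + 2.10q.
Set SMC = demand: 26.72 + 2.10q = 145.03 - 1.67q → q* = 31.3820.
The Pigouvian tax equals MEC at q*: 10.23 + 1.46×31.3820 = 56.0477.

tax = €56.05 per unit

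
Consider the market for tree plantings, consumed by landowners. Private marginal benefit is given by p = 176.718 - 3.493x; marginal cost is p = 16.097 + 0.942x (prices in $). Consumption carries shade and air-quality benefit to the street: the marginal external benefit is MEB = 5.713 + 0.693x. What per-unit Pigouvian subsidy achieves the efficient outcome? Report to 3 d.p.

subsidy = $36.517 per unit

Social marginal benefit = demand + MEB = 182.431 - 2.800x.
Set SMB = MC: 182.431 - 2.800x = 16.097 + 0.942x → x* = 44.4506.
The Pigouvian subsidy equals MEB at x*: 5.713 + 0.693×44.4506 = 36.5173.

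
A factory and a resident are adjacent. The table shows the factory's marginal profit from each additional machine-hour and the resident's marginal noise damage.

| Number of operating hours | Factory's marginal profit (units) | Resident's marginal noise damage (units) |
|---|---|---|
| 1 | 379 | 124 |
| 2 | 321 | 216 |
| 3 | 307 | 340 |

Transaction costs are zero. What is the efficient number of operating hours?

Bargaining reaches the level where marginal profit last exceeds marginal noise damage.
That holds through level 2 (321 ≥ 216) but not at 3 (307 < 340).

2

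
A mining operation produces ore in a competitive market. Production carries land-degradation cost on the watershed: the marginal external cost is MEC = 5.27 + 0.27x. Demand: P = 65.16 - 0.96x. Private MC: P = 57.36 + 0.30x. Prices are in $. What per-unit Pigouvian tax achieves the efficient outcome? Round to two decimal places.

Social marginal cost = private MC + MEC = 62.63 + 0.57x.
Set SMC = demand: 62.63 + 0.57x = 65.16 - 0.96x → x* = 1.6536.
The Pigouvian tax equals MEC at x*: 5.27 + 0.27×1.6536 = 5.7165.

tax = $5.72 per unit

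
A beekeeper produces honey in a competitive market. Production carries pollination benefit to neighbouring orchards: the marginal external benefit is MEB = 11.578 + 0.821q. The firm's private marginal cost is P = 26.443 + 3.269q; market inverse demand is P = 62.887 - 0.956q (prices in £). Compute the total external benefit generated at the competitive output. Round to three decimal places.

Market equilibrium (private): 26.443 + 3.269q = 62.887 - 0.956q → q_m = 8.6258.
Total external benefit = ∫₀^{q_m} (11.578 + 0.821q) dq = 11.578×8.6258 + ½×0.821×8.6258² = 130.4125.

£130.413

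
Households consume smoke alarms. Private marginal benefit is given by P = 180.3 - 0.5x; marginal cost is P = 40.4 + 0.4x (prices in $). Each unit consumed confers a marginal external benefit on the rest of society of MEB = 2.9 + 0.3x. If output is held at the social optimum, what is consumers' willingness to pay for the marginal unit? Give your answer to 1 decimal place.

Social marginal benefit = demand + MEB = 183.2 - 0.2x.
Set SMB = MC: 183.2 - 0.2x = 40.4 + 0.4x → x* = 238.0000.
Consumer price on the demand curve at x*: 180.3 − 0.5×238.0000 = 61.3000.

P = $61.3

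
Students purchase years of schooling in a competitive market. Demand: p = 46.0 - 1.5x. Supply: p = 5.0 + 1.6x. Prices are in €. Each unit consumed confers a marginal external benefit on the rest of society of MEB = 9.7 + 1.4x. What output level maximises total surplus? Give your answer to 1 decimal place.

x* = 29.8

Social marginal benefit = demand + MEB = 55.7 - 0.1x.
Set SMB = MC: 55.7 - 0.1x = 5.0 + 1.6x → x* = 29.8235.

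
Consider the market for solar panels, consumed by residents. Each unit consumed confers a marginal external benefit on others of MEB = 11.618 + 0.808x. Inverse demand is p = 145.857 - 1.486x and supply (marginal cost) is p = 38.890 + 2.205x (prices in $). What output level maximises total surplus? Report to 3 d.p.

Social marginal benefit = demand + MEB = 157.475 - 0.678x.
Set SMB = MC: 157.475 - 0.678x = 38.890 + 2.205x → x* = 41.1325.

x* = 41.133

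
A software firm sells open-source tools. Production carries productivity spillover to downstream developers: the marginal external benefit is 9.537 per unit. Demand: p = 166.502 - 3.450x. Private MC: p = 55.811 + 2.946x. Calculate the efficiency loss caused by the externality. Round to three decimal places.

DWL = 7.110

Market equilibrium (private): 55.811 + 2.946x = 166.502 - 3.450x → x_m = 17.3063.
Social marginal cost = private MC − MEB = 46.274 + 2.946x.
Set SMC = demand: 46.274 + 2.946x = 166.502 - 3.450x → x* = 18.7974.
Height of the DWL triangle at x_m is demand(x_m) − SMC(x_m) = MEB(x_m) = 9.5370.
DWL = ½ × 1.4911 × 9.5370 = 7.1103.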